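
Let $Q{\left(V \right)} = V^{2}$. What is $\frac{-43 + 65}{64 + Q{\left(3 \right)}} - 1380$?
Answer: $- \frac{100718}{73} \approx -1379.7$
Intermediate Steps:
$\frac{-43 + 65}{64 + Q{\left(3 \right)}} - 1380 = \frac{-43 + 65}{64 + 3^{2}} - 1380 = \frac{22}{64 + 9} - 1380 = \frac{22}{73} - 1380 = - \frac{100718}{73}$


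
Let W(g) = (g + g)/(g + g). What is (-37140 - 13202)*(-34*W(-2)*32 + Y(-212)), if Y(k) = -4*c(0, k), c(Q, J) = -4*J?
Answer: 225532160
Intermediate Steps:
W(g) = 1 (W(g) = (2*g)/((2*g)) = (2*g)*(1/(2*g)) = 1)
Y(k) = 16*k (Y(k) = -(-16)*k = 16*k)
(-37140 - 13202)*(-34*W(-2)*32 + Y(-212)) = (-37140 - 13202)*(-34*1*32 + 16*(-212)) = -50342*(-34*32 - 3392) = -50342*(-1088 - 3392) = -50342*(-4480) = 225532160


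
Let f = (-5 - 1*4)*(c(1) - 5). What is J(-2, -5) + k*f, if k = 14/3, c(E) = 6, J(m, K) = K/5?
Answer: -43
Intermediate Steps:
J(m, K) = K/5 (J(m, K) = K*(⅕) = K/5)
k = 14/3 (k = 14*(⅓) = 14/3 ≈ 4.6667)
f = -9 (f = (-5 - 1*4)*(6 - 5) = (-5 - 4)*1 = -9*1 = -9)
J(-2, -5) + k*f = (⅕)*(-5) + (14/3)*(-9) = -1 - 42 = -43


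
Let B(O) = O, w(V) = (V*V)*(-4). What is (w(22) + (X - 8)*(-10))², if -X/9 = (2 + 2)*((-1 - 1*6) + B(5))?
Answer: 6635776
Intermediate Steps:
w(V) = -4*V² (w(V) = V²*(-4) = -4*V²)
X = 72 (X = -9*(2 + 2)*((-1 - 1*6) + 5) = -36*((-1 - 6) + 5) = -36*(-7 + 5) = -36*(-2) = -9*(-8) = 72)
(w(22) + (X - 8)*(-10))² = (-4*22² + (72 - 8)*(-10))² = (-4*484 + 64*(-10))² = (-1936 - 640)² = (-2576)² = 6635776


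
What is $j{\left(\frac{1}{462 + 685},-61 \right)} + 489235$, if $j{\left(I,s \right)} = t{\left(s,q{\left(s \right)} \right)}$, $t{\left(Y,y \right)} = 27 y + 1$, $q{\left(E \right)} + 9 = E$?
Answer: $487346$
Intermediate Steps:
$q{\left(E \right)} = -9 + E$
$t{\left(Y,y \right)} = 1 + 27 y$
$j{\left(I,s \right)} = -242 + 27 s$ ($j{\left(I,s \right)} = 1 + 27 \left(-9 + s\right) = 1 + \left(-243 + 27 s\right) = -242 + 27 s$)
$j{\left(\frac{1}{462 + 685},-61 \right)} + 489235 = \left(-242 + 27 \left(-61\right)\right) + 489235 = \left(-242 - 1647\right) + 489235 = -1889 + 489235 = 487346$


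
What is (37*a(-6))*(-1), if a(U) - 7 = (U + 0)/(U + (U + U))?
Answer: -814/3 ≈ -271.33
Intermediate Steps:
a(U) = 22/3 (a(U) = 7 + (U + 0)/(U + (U + U)) = 7 + U/(U + 2*U) = 7 + U/((3*U)) = 7 + U*(1/(3*U)) = 7 + 1/3 = 22/3)
(37*a(-6))*(-1) = (37*(22/3))*(-1) = (814/3)*(-1) = -814/3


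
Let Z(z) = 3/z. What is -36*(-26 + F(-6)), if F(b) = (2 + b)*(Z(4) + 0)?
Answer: 1044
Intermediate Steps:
F(b) = 3/2 + 3*b/4 (F(b) = (2 + b)*(3/4 + 0) = (2 + b)*(3/4) = 3/2 + 3*b/4)
-36*(-26 + F(-6)) = -36*(-26 + (3/2 + (3/4)*(-6))) = -36*(-26 + (3/2 - 9/2)) = -36*(-26 - 3) = -36*(-29) = 1044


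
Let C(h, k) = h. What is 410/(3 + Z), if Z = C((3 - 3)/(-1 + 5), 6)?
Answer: 410/3 ≈ 136.67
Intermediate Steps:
Z = 0 (Z = (3 - 3)/(-1 + 5) = 0/4 = 0*(¼) = 0)
410/(3 + Z) = 410/(3 + 0) = 410/3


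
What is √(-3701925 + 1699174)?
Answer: I*√2002751 ≈ 1415.2*I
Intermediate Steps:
√(-3701925 + 1699174) = √(-2002751) = I*√2002751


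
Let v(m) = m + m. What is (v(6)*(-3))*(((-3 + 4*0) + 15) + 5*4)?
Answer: -1152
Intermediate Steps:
v(m) = 2*m
(v(6)*(-3))*(((-3 + 4*0) + 15) + 5*4) = ((2*6)*(-3))*(((-3 + 4*0) + 15) + 5*4) = (12*(-3))*(((-3 + 0) + 15) + 20) = -36*((-3 + 15) + 20) = -36*(12 + 20) = -36*32 = -1152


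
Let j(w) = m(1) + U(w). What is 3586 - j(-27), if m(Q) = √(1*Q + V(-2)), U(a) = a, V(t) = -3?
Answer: 3613 - I*√2 ≈ 3613.0 - 1.4142*I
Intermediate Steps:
m(Q) = √(-3 + Q) (m(Q) = √(1*Q - 3) = √(Q - 3) = √(-3 + Q))
j(w) = w + I*√2 (j(w) = √(-3 + 1) + w = √(-2) + w = I*√2 + w = w + I*√2)
3586 - j(-27) = 3586 - (-27 + I*√2) = 3586 + (27 - I*√2) = 3613 - I*√2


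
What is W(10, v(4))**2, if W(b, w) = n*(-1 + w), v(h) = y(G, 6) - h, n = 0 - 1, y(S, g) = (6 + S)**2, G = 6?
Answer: 19321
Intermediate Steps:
n = -1
v(h) = 144 - h (v(h) = (6 + 6)**2 - h = 12**2 - h = 144 - h)
W(b, w) = 1 - w (W(b, w) = -(-1 + w) = 1 - w)
W(10, v(4))**2 = (1 - (144 - 1*4))**2 = (1 - (144 - 4))**2 = (1 - 1*140)**2 = (1 - 140)**2 = (-139)**2 = 19321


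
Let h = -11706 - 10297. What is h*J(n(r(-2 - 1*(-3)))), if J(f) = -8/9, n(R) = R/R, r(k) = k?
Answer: 176024/9 ≈ 19558.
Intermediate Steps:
n(R) = 1
J(f) = -8/9 (J(f) = -8*1/9 = -8/9)
h = -22003
h*J(n(r(-2 - 1*(-3)))) = -22003*(-8/9) = 176024/9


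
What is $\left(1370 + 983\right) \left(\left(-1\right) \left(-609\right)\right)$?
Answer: $1432977$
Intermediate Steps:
$\left(1370 + 983\right) \left(\left(-1\right) \left(-609\right)\right) = 2353 \cdot 609 = 1432977$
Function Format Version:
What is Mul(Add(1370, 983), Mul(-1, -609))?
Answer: 1432977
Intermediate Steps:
Mul(Add(1370, 983), Mul(-1, -609)) = Mul(2353, 609) = 1432977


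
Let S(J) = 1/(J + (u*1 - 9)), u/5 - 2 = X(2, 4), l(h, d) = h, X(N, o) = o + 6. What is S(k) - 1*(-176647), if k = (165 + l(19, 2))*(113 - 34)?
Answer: 2576749790/14587 ≈ 1.7665e+5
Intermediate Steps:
X(N, o) = 6 + o
u = 60 (u = 10 + 5*(6 + 4) = 10 + 5*10 = 10 + 50 = 60)
k = 14536 (k = (165 + 19)*(113 - 34) = 184*79 = 14536)
S(J) = 1/(51 + J) (S(J) = 1/(J + (60*1 - 9)) = 1/(J + (60 - 9)) = 1/(J + 51) = 1/(51 + J))
S(k) - 1*(-176647) = 1/(51 + 14536) - 1*(-176647) = 1/14587 + 176647 = 2576749790/14587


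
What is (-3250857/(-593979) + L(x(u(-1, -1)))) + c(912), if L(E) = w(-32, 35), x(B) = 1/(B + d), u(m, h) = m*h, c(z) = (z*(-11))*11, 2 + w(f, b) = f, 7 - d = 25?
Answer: -21854571679/197993 ≈ -1.1038e+5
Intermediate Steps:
d = -18 (d = 7 - 1*25 = 7 - 25 = -18)
w(f, b) = -2 + f
c(z) = -121*z (c(z) = -11*z*11 = -121*z)
u(m, h) = h*m
x(B) = 1/(-18 + B) (x(B) = 1/(B - 18) = 1/(-18 + B))
L(E) = -34 (L(E) = -2 - 32 = -34)
(-3250857/(-593979) + L(x(u(-1, -1)))) + c(912) = (-3250857/(-593979) - 34) - 121*912 = (-3250857*(-1/593979) - 34) - 110352 = (1083619/197993 - 34) - 110352 = -5648143/197993 - 110352 = -21854571679/197993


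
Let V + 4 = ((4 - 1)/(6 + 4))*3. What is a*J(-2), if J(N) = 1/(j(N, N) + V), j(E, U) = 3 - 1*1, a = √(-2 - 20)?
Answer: -10*I*√22/11 ≈ -4.264*I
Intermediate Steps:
a = I*√22 (a = √(-22) = I*√22 ≈ 4.6904*I)
V = -31/10 (V = -4 + ((4 - 1)/(6 + 4))*3 = -4 + (3/10)*3 = -4 + 9/10 = -31/10 ≈ -3.1000)
j(E, U) = 2 (j(E, U) = 3 - 1 = 2)
J(N) = -10/11 (J(N) = 1/(2 - 31/10) = 1/(-11/10) = -10/11)
a*J(-2) = (I*√22)*(-10/11) = -10*I*√22/11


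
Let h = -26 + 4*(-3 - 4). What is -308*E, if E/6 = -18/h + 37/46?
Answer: -48356/23 ≈ -2102.4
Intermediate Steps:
h = -54 (h = -26 + 4*(-7) = -26 - 28 = -54)
E = 157/23 (E = 6*(-18/(-54) + 37/46) = 6*(-18*(-1/54) + 37*(1/46)) = 6*(⅓ + 37/46) = 6*(157/138) = 157/23 ≈ 6.8261)
-308*E = -308*157/23 = -48356/23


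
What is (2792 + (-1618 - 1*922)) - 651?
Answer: -399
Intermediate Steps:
(2792 + (-1618 - 1*922)) - 651 = (2792 + (-1618 - 922)) - 651 = (2792 - 2540) - 651 = 252 - 651 = -399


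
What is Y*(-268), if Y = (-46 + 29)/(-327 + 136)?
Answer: -4556/191 ≈ -23.853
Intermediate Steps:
Y = 17/191 (Y = -17/(-191) = -17*(-1/191) = 17/191 ≈ 0.089005)
Y*(-268) = (17/191)*(-268) = -4556/191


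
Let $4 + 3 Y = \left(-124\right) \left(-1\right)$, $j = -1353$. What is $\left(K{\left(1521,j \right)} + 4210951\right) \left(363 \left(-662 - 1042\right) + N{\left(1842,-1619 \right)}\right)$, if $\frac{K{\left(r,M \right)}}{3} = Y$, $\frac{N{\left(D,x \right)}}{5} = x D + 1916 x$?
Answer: $-130709799390902$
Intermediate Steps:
$N{\left(D,x \right)} = 9580 x + 5 D x$ ($N{\left(D,x \right)} = 5 \left(x D + 1916 x\right) = 5 \left(D x + 1916 x\right) = 5 \left(1916 x + D x\right) = 9580 x + 5 D x$)
$Y = 40$ ($Y = - \frac{4}{3} + \frac{\left(-124\right) \left(-1\right)}{3} = - \frac{4}{3} + \frac{1}{3} \cdot 124 = - \frac{4}{3} + \frac{124}{3} = 40$)
$K{\left(r,M \right)} = 120$ ($K{\left(r,M \right)} = 3 \cdot 40 = 120$)
$\left(K{\left(1521,j \right)} + 4210951\right) \left(363 \left(-662 - 1042\right) + N{\left(1842,-1619 \right)}\right) = \left(120 + 4210951\right) \left(363 \left(-662 - 1042\right) + 5 \left(-1619\right) \left(1916 + 1842\right)\right) = 4211071 \left(363 \left(-1704\right) + 5 \left(-1619\right) 3758\right) = 4211071 \left(-618552 - 30421010\right) = 4211071 \left(-31039562\right) = -130709799390902$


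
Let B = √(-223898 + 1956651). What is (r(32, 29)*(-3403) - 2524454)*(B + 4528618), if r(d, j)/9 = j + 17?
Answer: -17812395064928 - 3933296*√1732753 ≈ -1.7818e+13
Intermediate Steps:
B = √1732753 ≈ 1316.3
r(d, j) = 153 + 9*j (r(d, j) = 9*(j + 17) = 9*(17 + j) = 153 + 9*j)
(r(32, 29)*(-3403) - 2524454)*(B + 4528618) = ((153 + 9*29)*(-3403) - 2524454)*(√1732753 + 4528618) = ((153 + 261)*(-3403) - 2524454)*(4528618 + √1732753) = (414*(-3403) - 2524454)*(4528618 + √1732753) = (-1408842 - 2524454)*(4528618 + √1732753) = -3933296*(4528618 + √1732753) = -17812395064928 - 3933296*√1732753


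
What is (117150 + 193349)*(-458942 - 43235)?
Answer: -155925456323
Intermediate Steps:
(117150 + 193349)*(-458942 - 43235) = 310499*(-502177) = -155925456323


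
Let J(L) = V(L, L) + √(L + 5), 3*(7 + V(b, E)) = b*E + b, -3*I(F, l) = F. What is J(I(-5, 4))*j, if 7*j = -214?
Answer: 31886/189 - 428*√15/21 ≈ 89.774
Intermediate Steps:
j = -214/7 (j = (⅐)*(-214) = -214/7 ≈ -30.571)
I(F, l) = -F/3
V(b, E) = -7 + b/3 + E*b/3 (V(b, E) = -7 + (b*E + b)/3 = -7 + (E*b + b)/3 = -7 + (b + E*b)/3 = -7 + (b/3 + E*b/3) = -7 + b/3 + E*b/3)
J(L) = -7 + √(5 + L) + L/3 + L²/3 (J(L) = (-7 + L/3 + L*L/3) + √(L + 5) = (-7 + L/3 + L²/3) + √(5 + L) = -7 + √(5 + L) + L/3 + L²/3)
J(I(-5, 4))*j = (-7 + √(5 - ⅓*(-5)) + (-⅓*(-5))/3 + (-⅓*(-5))²/3)*(-214/7) = (-7 + √(5 + 5/3) + (⅓)*(5/3) + (5/3)²/3)*(-214/7) = (-7 + √(20/3) + 5/9 + (⅓)*(25/9))*(-214/7) = (-7 + 2*√15/3 + 5/9 + 25/27)*(-214/7) = (-149/27 + 2*√15/3)*(-214/7) = 31886/189 - 428*√15/21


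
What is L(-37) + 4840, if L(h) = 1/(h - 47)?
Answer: 406559/84 ≈ 4840.0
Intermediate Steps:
L(h) = 1/(-47 + h)
L(-37) + 4840 = 1/(-47 - 37) + 4840 = 1/(-84) + 4840 = -1/84 + 4840 = 406559/84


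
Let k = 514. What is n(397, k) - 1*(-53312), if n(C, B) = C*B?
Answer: 257370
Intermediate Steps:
n(C, B) = B*C
n(397, k) - 1*(-53312) = 514*397 - 1*(-53312) = 204058 + 53312 = 257370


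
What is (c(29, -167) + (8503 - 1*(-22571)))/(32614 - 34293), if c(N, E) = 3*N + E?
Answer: -30994/1679 ≈ -18.460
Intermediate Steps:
c(N, E) = E + 3*N
(c(29, -167) + (8503 - 1*(-22571)))/(32614 - 34293) = ((-167 + 3*29) + (8503 - 1*(-22571)))/(32614 - 34293) = ((-167 + 87) + (8503 + 22571))/(-1679) = (-80 + 31074)*(-1/1679) = 30994*(-1/1679) = -30994/1679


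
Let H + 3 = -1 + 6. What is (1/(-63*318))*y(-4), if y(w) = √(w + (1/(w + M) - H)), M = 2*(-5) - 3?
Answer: -I*√1751/340578 ≈ -0.00012286*I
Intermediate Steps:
H = 2 (H = -3 + (-1 + 6) = -3 + 5 = 2)
M = -13 (M = -10 - 3 = -13)
y(w) = √(-2 + w + 1/(-13 + w)) (y(w) = √(w + (1/(w - 13) - 1*2)) = √(w + (1/(-13 + w) - 2)) = √(w + (-2 + 1/(-13 + w))) = √(-2 + w + 1/(-13 + w)))
(1/(-63*318))*y(-4) = (1/(-63*318))*√((1 + (-13 - 4)*(-2 - 4))/(-13 - 4)) = (-1/63*1/318)*√((1 - 17*(-6))/(-17)) = -I*√17*√(1 + 102)/17/20034 = -I*√1751/17/20034 = -I*√1751/340578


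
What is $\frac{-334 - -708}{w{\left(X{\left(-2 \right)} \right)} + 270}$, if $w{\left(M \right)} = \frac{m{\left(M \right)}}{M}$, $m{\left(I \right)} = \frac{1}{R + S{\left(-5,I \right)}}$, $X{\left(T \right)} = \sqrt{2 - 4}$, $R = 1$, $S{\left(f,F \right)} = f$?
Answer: $\frac{3231360}{2332801} - \frac{1496 i \sqrt{2}}{2332801} \approx 1.3852 - 0.00090692 i$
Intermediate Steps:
$X{\left(T \right)} = i \sqrt{2}$ ($X{\left(T \right)} = \sqrt{-2} = i \sqrt{2}$)
$m{\left(I \right)} = - \frac{1}{4}$ ($m{\left(I \right)} = \frac{1}{1 - 5} = \frac{1}{-4} = - \frac{1}{4}$)
$w{\left(M \right)} = - \frac{1}{4 M}$
$\frac{-334 - -708}{w{\left(X{\left(-2 \right)} \right)} + 270} = \frac{-334 - -708}{- \frac{1}{4 i \sqrt{2}} + 270} = \frac{-334 + \left(-722 + 1430\right)}{- \frac{\left(- \frac{1}{2}\right) i \sqrt{2}}{4} + 270} = \frac{-334 + 708}{\frac{i \sqrt{2}}{8} + 270} = \frac{374}{270 + \frac{i \sqrt{2}}{8}}$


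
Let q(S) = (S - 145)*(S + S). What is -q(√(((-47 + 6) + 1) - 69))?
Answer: 218 + 290*I*√109 ≈ 218.0 + 3027.7*I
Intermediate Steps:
q(S) = 2*S*(-145 + S) (q(S) = (-145 + S)*(2*S) = 2*S*(-145 + S))
-q(√(((-47 + 6) + 1) - 69)) = -2*√(((-47 + 6) + 1) - 69)*(-145 + √(((-47 + 6) + 1) - 69)) = -2*√((-41 + 1) - 69)*(-145 + √((-41 + 1) - 69)) = -2*√(-40 - 69)*(-145 + √(-40 - 69)) = -2*√(-109)*(-145 + √(-109)) = -2*I*√109*(-145 + I*√109)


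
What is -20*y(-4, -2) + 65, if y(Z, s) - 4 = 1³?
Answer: -35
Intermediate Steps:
y(Z, s) = 5 (y(Z, s) = 4 + 1³ = 4 + 1 = 5)
-20*y(-4, -2) + 65 = -20*5 + 65 = -100 + 65 = -35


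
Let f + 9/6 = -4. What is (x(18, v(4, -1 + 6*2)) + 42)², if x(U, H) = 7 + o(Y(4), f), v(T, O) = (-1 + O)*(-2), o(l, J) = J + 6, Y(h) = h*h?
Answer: 9801/4 ≈ 2450.3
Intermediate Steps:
f = -11/2 (f = -3/2 - 4 = -11/2 ≈ -5.5000)
Y(h) = h²
o(l, J) = 6 + J
v(T, O) = 2 - 2*O
x(U, H) = 15/2 (x(U, H) = 7 + (6 - 11/2) = 7 + ½ = 15/2)
(x(18, v(4, -1 + 6*2)) + 42)² = (15/2 + 42)² = (99/2)² = 9801/4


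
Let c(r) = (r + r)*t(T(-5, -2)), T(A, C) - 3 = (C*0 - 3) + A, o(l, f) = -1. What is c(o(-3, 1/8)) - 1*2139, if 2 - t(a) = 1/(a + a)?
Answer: -10716/5 ≈ -2143.2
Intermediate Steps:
T(A, C) = A (T(A, C) = 3 + ((C*0 - 3) + A) = 3 + ((0 - 3) + A) = 3 + (-3 + A) = A)
t(a) = 2 - 1/(2*a) (t(a) = 2 - 1/(a + a) = 2 - 1/(2*a))
c(r) = 21*r/5 (c(r) = (r + r)*(2 - ½/(-5)) = (2*r)*(2 - ½*(-⅕)) = (2*r)*(2 + ⅒) = (2*r)*(21/10) = 21*r/5)
c(o(-3, 1/8)) - 1*2139 = (21/5)*(-1) - 1*2139 = -21/5 - 2139 = -10716/5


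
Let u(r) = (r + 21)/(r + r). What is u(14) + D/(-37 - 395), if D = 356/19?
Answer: 619/513 ≈ 1.2066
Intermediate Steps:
u(r) = (21 + r)/(2*r) (u(r) = (21 + r)/((2*r)) = (21 + r)*(1/(2*r)) = (21 + r)/(2*r))
D = 356/19 (D = 356*(1/19) = 356/19 ≈ 18.737)
u(14) + D/(-37 - 395) = (½)*(21 + 14)/14 + 356/(19*(-37 - 395)) = (½)*(1/14)*35 + (356/19)/(-432) = 5/4 + (356/19)*(-1/432) = 5/4 - 89/2052 = 619/513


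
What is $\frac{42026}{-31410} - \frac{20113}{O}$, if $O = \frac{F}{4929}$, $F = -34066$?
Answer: $\frac{1556230394927}{535006530} \approx 2908.8$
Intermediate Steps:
$O = - \frac{34066}{4929} \approx -6.9113$
$\frac{42026}{-31410} - \frac{20113}{O} = \frac{42026}{-31410} - \frac{20113}{- \frac{34066}{4929}} = 42026 \left(- \frac{1}{31410}\right) - - \frac{99136977}{34066} = - \frac{21013}{15705} + \frac{99136977}{34066} = \frac{1556230394927}{535006530}$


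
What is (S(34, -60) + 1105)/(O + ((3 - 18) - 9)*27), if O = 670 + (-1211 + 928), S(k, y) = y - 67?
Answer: -326/87 ≈ -3.7471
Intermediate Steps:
S(k, y) = -67 + y
O = 387 (O = 670 - 283 = 387)
(S(34, -60) + 1105)/(O + ((3 - 18) - 9)*27) = ((-67 - 60) + 1105)/(387 + ((3 - 18) - 9)*27) = (-127 + 1105)/(387 + (-15 - 9)*27) = 978/(387 - 24*27) = 978/(387 - 648) = 978/(-261) = 978*(-1/261) = -326/87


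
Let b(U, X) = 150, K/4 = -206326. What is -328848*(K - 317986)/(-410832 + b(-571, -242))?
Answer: -62661438320/68447 ≈ -9.1547e+5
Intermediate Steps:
K = -825304 (K = 4*(-206326) = -825304)
-328848*(K - 317986)/(-410832 + b(-571, -242)) = -328848*(-825304 - 317986)/(-410832 + 150) = -328848/((-410682/(-1143290))) = -328848/((-410682*(-1/1143290))) = -328848/205341/571645 = -328848*571645/205341 = -62661438320/68447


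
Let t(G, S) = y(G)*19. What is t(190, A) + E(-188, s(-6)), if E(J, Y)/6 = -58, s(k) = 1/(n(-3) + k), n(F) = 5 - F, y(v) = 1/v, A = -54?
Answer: -3479/10 ≈ -347.90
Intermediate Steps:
s(k) = 1/(8 + k) (s(k) = 1/((5 - 1*(-3)) + k) = 1/((5 + 3) + k) = 1/(8 + k))
E(J, Y) = -348 (E(J, Y) = 6*(-58) = -348)
t(G, S) = 19/G
t(190, A) + E(-188, s(-6)) = 19/190 - 348 = 19*(1/190) - 348 = 1/10 - 348 = -3479/10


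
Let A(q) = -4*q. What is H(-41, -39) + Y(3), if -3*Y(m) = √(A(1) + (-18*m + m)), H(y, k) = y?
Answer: -41 - I*√55/3 ≈ -41.0 - 2.4721*I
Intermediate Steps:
Y(m) = -√(-4 - 17*m)/3 (Y(m) = -√(-4*1 + (-18*m + m))/3 = -√(-4 - 17*m)/3)
H(-41, -39) + Y(3) = -41 - √(-4 - 17*3)/3 = -41 - √(-4 - 51)/3 = -41 - I*√55/3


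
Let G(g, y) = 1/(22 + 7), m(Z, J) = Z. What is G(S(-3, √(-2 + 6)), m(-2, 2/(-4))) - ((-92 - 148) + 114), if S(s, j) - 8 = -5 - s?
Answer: 3655/29 ≈ 126.03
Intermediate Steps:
S(s, j) = 3 - s (S(s, j) = 8 + (-5 - s) = 3 - s)
G(g, y) = 1/29
G(S(-3, √(-2 + 6)), m(-2, 2/(-4))) - ((-92 - 148) + 114) = 1/29 - ((-92 - 148) + 114) = 1/29 - (-240 + 114) = 1/29 - 1*(-126) = 1/29 + 126 = 3655/29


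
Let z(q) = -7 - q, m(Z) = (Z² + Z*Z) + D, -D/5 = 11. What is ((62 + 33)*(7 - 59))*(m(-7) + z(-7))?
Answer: -212420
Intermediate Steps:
D = -55 (D = -5*11 = -55)
m(Z) = -55 + 2*Z² (m(Z) = (Z² + Z*Z) - 55 = (Z² + Z²) - 55 = 2*Z² - 55 = -55 + 2*Z²)
((62 + 33)*(7 - 59))*(m(-7) + z(-7)) = ((62 + 33)*(7 - 59))*((-55 + 2*(-7)²) + (-7 - 1*(-7))) = (95*(-52))*((-55 + 2*49) + (-7 + 7)) = -4940*((-55 + 98) + 0) = -4940*(43 + 0) = -4940*43 = -212420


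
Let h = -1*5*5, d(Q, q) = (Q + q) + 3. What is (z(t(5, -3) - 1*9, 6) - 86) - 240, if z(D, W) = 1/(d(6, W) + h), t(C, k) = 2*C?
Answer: -3261/10 ≈ -326.10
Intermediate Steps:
d(Q, q) = 3 + Q + q
h = -25 (h = -5*5 = -25)
z(D, W) = 1/(-16 + W) (z(D, W) = 1/((3 + 6 + W) - 25) = 1/((9 + W) - 25) = 1/(-16 + W))
(z(t(5, -3) - 1*9, 6) - 86) - 240 = (1/(-16 + 6) - 86) - 240 = (1/(-10) - 86) - 240 = (-⅒ - 86) - 240 = -861/10 - 240 = -3261/10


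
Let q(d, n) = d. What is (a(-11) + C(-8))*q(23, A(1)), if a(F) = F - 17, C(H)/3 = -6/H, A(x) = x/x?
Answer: -2369/4 ≈ -592.25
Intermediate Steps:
A(x) = 1
C(H) = -18/H (C(H) = 3*(-6/H) = -18/H)
a(F) = -17 + F
(a(-11) + C(-8))*q(23, A(1)) = ((-17 - 11) - 18/(-8))*23 = (-28 - 18*(-⅛))*23 = (-28 + 9/4)*23 = -103/4*23 = -2369/4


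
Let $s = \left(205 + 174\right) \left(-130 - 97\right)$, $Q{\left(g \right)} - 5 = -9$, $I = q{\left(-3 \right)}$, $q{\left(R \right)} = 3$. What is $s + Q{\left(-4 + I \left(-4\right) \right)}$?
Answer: $-86037$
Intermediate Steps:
$I = 3$
$Q{\left(g \right)} = -4$ ($Q{\left(g \right)} = 5 - 9 = -4$)
$s = -86033$ ($s = 379 \left(-227\right) = -86033$)
$s + Q{\left(-4 + I \left(-4\right) \right)} = -86033 - 4 = -86037$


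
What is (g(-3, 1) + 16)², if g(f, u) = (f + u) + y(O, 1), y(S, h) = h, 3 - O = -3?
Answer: 225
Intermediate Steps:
O = 6 (O = 3 - 1*(-3) = 3 + 3 = 6)
g(f, u) = 1 + f + u (g(f, u) = (f + u) + 1 = 1 + f + u)
(g(-3, 1) + 16)² = ((1 - 3 + 1) + 16)² = (-1 + 16)² = 15² = 225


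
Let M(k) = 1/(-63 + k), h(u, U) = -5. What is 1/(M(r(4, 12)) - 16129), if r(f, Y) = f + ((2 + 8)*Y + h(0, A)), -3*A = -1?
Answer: -56/903223 ≈ -6.2000e-5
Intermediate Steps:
A = ⅓ (A = -⅓*(-1) = ⅓ ≈ 0.33333)
r(f, Y) = -5 + f + 10*Y (r(f, Y) = f + ((2 + 8)*Y - 5) = f + (10*Y - 5) = f + (-5 + 10*Y) = -5 + f + 10*Y)
1/(M(r(4, 12)) - 16129) = 1/(1/(-63 + (-5 + 4 + 10*12)) - 16129) = 1/(1/(-63 + (-5 + 4 + 120)) - 16129) = 1/(1/(-63 + 119) - 16129) = 1/(1/56 - 16129) = 1/(-903223/56) = -56/903223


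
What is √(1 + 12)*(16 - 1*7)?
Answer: 9*√13 ≈ 32.450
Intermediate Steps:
√(1 + 12)*(16 - 1*7) = √13*(16 - 7) = √13*9 = 9*√13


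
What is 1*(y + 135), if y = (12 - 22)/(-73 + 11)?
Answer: 4190/31 ≈ 135.16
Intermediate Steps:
y = 5/31 (y = -10/(-62) = -10*(-1/62) = 5/31 ≈ 0.16129)
1*(y + 135) = 1*(5/31 + 135) = 1*(4190/31) = 4190/31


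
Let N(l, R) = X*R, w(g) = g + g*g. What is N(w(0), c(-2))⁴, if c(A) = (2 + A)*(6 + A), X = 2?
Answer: 0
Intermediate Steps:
w(g) = g + g²
N(l, R) = 2*R
N(w(0), c(-2))⁴ = (2*(12 + (-2)² + 8*(-2)))⁴ = (2*(12 + 4 - 16))⁴ = (2*0)⁴ = 0⁴ = 0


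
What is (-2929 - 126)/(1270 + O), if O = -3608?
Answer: 3055/2338 ≈ 1.3067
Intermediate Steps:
(-2929 - 126)/(1270 + O) = (-2929 - 126)/(1270 - 3608) = -3055/(-2338) = -3055*(-1/2338) = 3055/2338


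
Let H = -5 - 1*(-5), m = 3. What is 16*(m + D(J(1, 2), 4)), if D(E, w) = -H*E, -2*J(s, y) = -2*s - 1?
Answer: 48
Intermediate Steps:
H = 0 (H = -5 + 5 = 0)
J(s, y) = 1/2 + s (J(s, y) = -(-2*s - 1)/2 = -(-1 - 2*s)/2 = 1/2 + s)
D(E, w) = 0 (D(E, w) = -0*E = -1*0 = 0)
16*(m + D(J(1, 2), 4)) = 16*(3 + 0) = 16*3 = 48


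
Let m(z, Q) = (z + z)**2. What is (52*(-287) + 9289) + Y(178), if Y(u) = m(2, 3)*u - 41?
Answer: -2828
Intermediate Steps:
m(z, Q) = 4*z**2 (m(z, Q) = (2*z)**2 = 4*z**2)
Y(u) = -41 + 16*u (Y(u) = (4*2**2)*u - 41 = (4*4)*u - 41 = 16*u - 41 = -41 + 16*u)
(52*(-287) + 9289) + Y(178) = (52*(-287) + 9289) + (-41 + 16*178) = (-14924 + 9289) + (-41 + 2848) = -5635 + 2807 = -2828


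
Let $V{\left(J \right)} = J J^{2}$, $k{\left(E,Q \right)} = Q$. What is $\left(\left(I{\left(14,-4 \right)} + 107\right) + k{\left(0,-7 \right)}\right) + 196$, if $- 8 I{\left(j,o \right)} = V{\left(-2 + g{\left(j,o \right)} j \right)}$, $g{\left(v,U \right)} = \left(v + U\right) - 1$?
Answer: $-238032$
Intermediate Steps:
$g{\left(v,U \right)} = -1 + U + v$ ($g{\left(v,U \right)} = \left(U + v\right) - 1 = -1 + U + v$)
$V{\left(J \right)} = J^{3}$
$I{\left(j,o \right)} = - \frac{\left(-2 + j \left(-1 + j + o\right)\right)^{3}}{8}$ ($I{\left(j,o \right)} = - \frac{\left(-2 + \left(-1 + o + j\right) j\right)^{3}}{8} = - \frac{\left(-2 + \left(-1 + j + o\right) j\right)^{3}}{8} = - \frac{\left(-2 + j \left(-1 + j + o\right)\right)^{3}}{8}$)
$\left(\left(I{\left(14,-4 \right)} + 107\right) + k{\left(0,-7 \right)}\right) + 196 = \left(\left(- \frac{\left(-2 + 14 \left(-1 + 14 - 4\right)\right)^{3}}{8} + 107\right) - 7\right) + 196 = \left(\left(- \frac{\left(-2 + 14 \cdot 9\right)^{3}}{8} + 107\right) - 7\right) + 196 = \left(\left(- \frac{\left(-2 + 126\right)^{3}}{8} + 107\right) - 7\right) + 196 = \left(\left(- \frac{124^{3}}{8} + 107\right) - 7\right) + 196 = \left(\left(\left(- \frac{1}{8}\right) 1906624 + 107\right) - 7\right) + 196 = \left(\left(-238328 + 107\right) - 7\right) + 196 = \left(-238221 - 7\right) + 196 = -238228 + 196 = -238032$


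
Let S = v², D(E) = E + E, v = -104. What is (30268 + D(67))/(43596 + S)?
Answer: 15201/27206 ≈ 0.55874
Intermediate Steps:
D(E) = 2*E
S = 10816 (S = (-104)² = 10816)
(30268 + D(67))/(43596 + S) = (30268 + 2*67)/(43596 + 10816) = (30268 + 134)/54412 = 30402*(1/54412) = 15201/27206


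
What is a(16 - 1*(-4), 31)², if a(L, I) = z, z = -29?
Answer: 841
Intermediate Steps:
a(L, I) = -29
a(16 - 1*(-4), 31)² = (-29)² = 841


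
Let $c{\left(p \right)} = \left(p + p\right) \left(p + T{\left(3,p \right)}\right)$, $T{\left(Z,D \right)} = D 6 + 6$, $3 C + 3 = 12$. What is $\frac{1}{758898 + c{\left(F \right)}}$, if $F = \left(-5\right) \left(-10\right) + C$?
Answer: $\frac{1}{798860} \approx 1.2518 \cdot 10^{-6}$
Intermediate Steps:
$C = 3$ ($C = -1 + \frac{1}{3} \cdot 12 = -1 + 4 = 3$)
$T{\left(Z,D \right)} = 6 + 6 D$ ($T{\left(Z,D \right)} = 6 D + 6 = 6 + 6 D$)
$F = 53$ ($F = \left(-5\right) \left(-10\right) + 3 = 50 + 3 = 53$)
$c{\left(p \right)} = 2 p \left(6 + 7 p\right)$ ($c{\left(p \right)} = \left(p + p\right) \left(p + \left(6 + 6 p\right)\right) = 2 p \left(6 + 7 p\right)$)
$\frac{1}{758898 + c{\left(F \right)}} = \frac{1}{758898 + 2 \cdot 53 \left(6 + 7 \cdot 53\right)} = \frac{1}{758898 + 2 \cdot 53 \left(6 + 371\right)} = \frac{1}{758898 + 2 \cdot 53 \cdot 377} = \frac{1}{758898 + 39962} = \frac{1}{798860}$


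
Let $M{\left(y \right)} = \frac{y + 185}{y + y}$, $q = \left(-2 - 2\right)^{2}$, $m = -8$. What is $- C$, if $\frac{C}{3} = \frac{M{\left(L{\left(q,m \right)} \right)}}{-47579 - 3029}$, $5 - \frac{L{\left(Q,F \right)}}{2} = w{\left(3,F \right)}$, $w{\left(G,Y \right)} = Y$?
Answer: $\frac{633}{2631616} \approx 0.00024054$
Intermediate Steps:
$q = 16$ ($q = \left(-4\right)^{2} = 16$)
$L{\left(Q,F \right)} = 10 - 2 F$
$M{\left(y \right)} = \frac{185 + y}{2 y}$
$C = - \frac{633}{2631616}$ ($C = 3 \frac{\frac{1}{2} \frac{1}{10 - -16} \left(185 + \left(10 - -16\right)\right)}{-47579 - 3029} = 3 \frac{\frac{1}{2} \frac{1}{10 + 16} \left(185 + \left(10 + 16\right)\right)}{-47579 - 3029} = 3 \frac{\frac{1}{2} \cdot \frac{1}{26} \left(185 + 26\right)}{-50608} = 3 \cdot \frac{1}{2} \cdot \frac{1}{26} \cdot 211 \left(- \frac{1}{50608}\right) = 3 \cdot \frac{211}{52} \left(- \frac{1}{50608}\right) = 3 \left(- \frac{211}{2631616}\right) = - \frac{633}{2631616} \approx -0.00024054$)
$- C = \left(-1\right) \left(- \frac{633}{2631616}\right) = \frac{633}{2631616}$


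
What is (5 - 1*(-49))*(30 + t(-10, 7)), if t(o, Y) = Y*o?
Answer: -2160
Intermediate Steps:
(5 - 1*(-49))*(30 + t(-10, 7)) = (5 - 1*(-49))*(30 + 7*(-10)) = (5 + 49)*(30 - 70) = 54*(-40) = -2160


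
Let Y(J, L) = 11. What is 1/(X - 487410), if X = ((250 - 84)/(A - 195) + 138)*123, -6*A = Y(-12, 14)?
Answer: -1181/555707424 ≈ -2.1252e-6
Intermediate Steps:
A = -11/6 (A = -⅙*11 = -11/6 ≈ -1.8333)
X = 19923786/1181 (X = ((250 - 84)/(-11/6 - 195) + 138)*123 = (166/(-1181/6) + 138)*123 = (166*(-6/1181) + 138)*123 = (-996/1181 + 138)*123 = (161982/1181)*123 = 19923786/1181 ≈ 16870.)
1/(X - 487410) = 1/(19923786/1181 - 487410) = 1/(-555707424/1181) = -1181/555707424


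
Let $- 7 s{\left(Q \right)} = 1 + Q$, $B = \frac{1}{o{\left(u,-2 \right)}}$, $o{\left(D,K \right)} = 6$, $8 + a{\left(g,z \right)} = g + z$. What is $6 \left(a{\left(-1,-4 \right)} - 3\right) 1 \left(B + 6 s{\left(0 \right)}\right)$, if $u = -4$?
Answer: $\frac{464}{7} \approx 66.286$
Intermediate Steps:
$a{\left(g,z \right)} = -8 + g + z$ ($a{\left(g,z \right)} = -8 + \left(g + z\right) = -8 + g + z$)
$B = \frac{1}{6} \approx 0.16667$
$s{\left(Q \right)} = - \frac{1}{7} - \frac{Q}{7}$ ($s{\left(Q \right)} = - \frac{1 + Q}{7} = - \frac{1}{7} - \frac{Q}{7}$)
$6 \left(a{\left(-1,-4 \right)} - 3\right) 1 \left(B + 6 s{\left(0 \right)}\right) = 6 \left(\left(-8 - 1 - 4\right) - 3\right) 1 \left(\frac{1}{6} + 6 \left(- \frac{1}{7} - 0\right)\right) = 6 \left(-13 - 3\right) 1 \left(\frac{1}{6} + 6 \left(- \frac{1}{7} + 0\right)\right) = 6 \left(-16\right) 1 \left(\frac{1}{6} + 6 \left(- \frac{1}{7}\right)\right) = \left(-96\right) 1 \left(\frac{1}{6} - \frac{6}{7}\right) = \left(-96\right) \left(- \frac{29}{42}\right) = \frac{464}{7}$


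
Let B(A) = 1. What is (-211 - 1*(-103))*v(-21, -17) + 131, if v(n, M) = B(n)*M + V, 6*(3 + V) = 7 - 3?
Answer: 2219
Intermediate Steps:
V = -7/3 (V = -3 + (7 - 3)/6 = -3 + (⅙)*4 = -3 + ⅔ = -7/3 ≈ -2.3333)
v(n, M) = -7/3 + M (v(n, M) = 1*M - 7/3 = M - 7/3 = -7/3 + M)
(-211 - 1*(-103))*v(-21, -17) + 131 = (-211 - 1*(-103))*(-7/3 - 17) + 131 = (-211 + 103)*(-58/3) + 131 = -108*(-58/3) + 131 = 2088 + 131 = 2219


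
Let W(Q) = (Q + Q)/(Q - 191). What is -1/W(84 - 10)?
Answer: 117/148 ≈ 0.79054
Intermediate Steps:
W(Q) = 2*Q/(-191 + Q) (W(Q) = (2*Q)/(-191 + Q) = 2*Q/(-191 + Q))
-1/W(84 - 10) = -1/(2*(84 - 10)/(-191 + (84 - 10))) = -1/(2*74/(-191 + 74)) = -1/(2*74/(-117)) = -1/(2*74*(-1/117)) = -1/(-148/117) = -1*(-117/148) = 117/148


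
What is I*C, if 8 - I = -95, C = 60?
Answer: 6180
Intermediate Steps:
I = 103 (I = 8 - 1*(-95) = 8 + 95 = 103)
I*C = 103*60 = 6180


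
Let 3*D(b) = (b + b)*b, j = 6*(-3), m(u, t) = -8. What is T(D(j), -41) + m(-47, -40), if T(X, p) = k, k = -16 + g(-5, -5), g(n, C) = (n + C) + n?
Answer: -39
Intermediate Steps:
g(n, C) = C + 2*n (g(n, C) = (C + n) + n = C + 2*n)
j = -18
D(b) = 2*b²/3 (D(b) = ((b + b)*b)/3 = ((2*b)*b)/3 = (2*b²)/3 = 2*b²/3)
k = -31 (k = -16 + (-5 + 2*(-5)) = -16 + (-5 - 10) = -16 - 15 = -31)
T(X, p) = -31
T(D(j), -41) + m(-47, -40) = -31 - 8 = -39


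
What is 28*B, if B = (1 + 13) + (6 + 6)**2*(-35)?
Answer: -140728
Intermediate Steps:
B = -5026 (B = 14 + 12**2*(-35) = 14 + 144*(-35) = 14 - 5040 = -5026)
28*B = 28*(-5026) = -140728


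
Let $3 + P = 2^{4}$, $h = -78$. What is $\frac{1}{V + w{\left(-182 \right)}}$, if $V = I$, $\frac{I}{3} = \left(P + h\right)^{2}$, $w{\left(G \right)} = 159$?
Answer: $\frac{1}{12834} \approx 7.7918 \cdot 10^{-5}$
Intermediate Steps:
$P = 13$ ($P = -3 + 2^{4} = -3 + 16 = 13$)
$I = 12675$ ($I = 3 \left(13 - 78\right)^{2} = 3 \left(-65\right)^{2} = 3 \cdot 4225 = 12675$)
$V = 12675$
$\frac{1}{V + w{\left(-182 \right)}} = \frac{1}{12675 + 159} = \frac{1}{12834}$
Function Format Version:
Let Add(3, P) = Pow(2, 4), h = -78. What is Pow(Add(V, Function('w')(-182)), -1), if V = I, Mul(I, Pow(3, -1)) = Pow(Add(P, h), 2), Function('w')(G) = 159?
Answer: Rational(1, 12834) ≈ 7.7918e-5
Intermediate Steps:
P = 13 (P = Add(-3, Pow(2, 4)) = Add(-3, 16) = 13)
I = 12675 (I = Mul(3, Pow(Add(13, -78), 2)) = Mul(3, Pow(-65, 2)) = Mul(3, 4225) = 12675)
V = 12675
Pow(Add(V, Function('w')(-182)), -1) = Pow(Add(12675, 159), -1) = Pow(12834, -1) = Rational(1, 12834)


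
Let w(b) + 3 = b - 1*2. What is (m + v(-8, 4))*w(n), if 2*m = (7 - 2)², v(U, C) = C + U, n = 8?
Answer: 51/2 ≈ 25.500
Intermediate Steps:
w(b) = -5 + b (w(b) = -3 + (b - 1*2) = -3 + (b - 2) = -3 + (-2 + b) = -5 + b)
m = 25/2 (m = (7 - 2)²/2 = (½)*5² = (½)*25 = 25/2 ≈ 12.500)
(m + v(-8, 4))*w(n) = (25/2 + (4 - 8))*(-5 + 8) = (25/2 - 4)*3 = (17/2)*3 = 51/2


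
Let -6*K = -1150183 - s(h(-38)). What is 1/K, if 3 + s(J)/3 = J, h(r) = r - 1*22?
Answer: 3/574997 ≈ 5.2174e-6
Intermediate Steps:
h(r) = -22 + r (h(r) = r - 22 = -22 + r)
s(J) = -9 + 3*J
K = 574997/3 (K = -(-1150183 - (-9 + 3*(-22 - 38)))/6 = -(-1150183 - (-9 + 3*(-60)))/6 = -(-1150183 - (-9 - 180))/6 = -(-1150183 - 1*(-189))/6 = -(-1150183 + 189)/6 = -⅙*(-1149994) = 574997/3 ≈ 1.9167e+5)
1/K = 1/(574997/3) = 3/574997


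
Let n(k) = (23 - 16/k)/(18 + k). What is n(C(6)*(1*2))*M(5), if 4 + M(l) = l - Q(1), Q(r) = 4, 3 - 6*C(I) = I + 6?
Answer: -17/3 ≈ -5.6667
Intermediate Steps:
C(I) = -½ - I/6 (C(I) = ½ - (I + 6)/6 = ½ - (6 + I)/6 = ½ + (-1 - I/6) = -½ - I/6)
M(l) = -8 + l (M(l) = -4 + (l - 1*4) = -4 + (l - 4) = -4 + (-4 + l) = -8 + l)
n(k) = (23 - 16/k)/(18 + k)
n(C(6)*(1*2))*M(5) = ((-16 + 23*((-½ - ⅙*6)*(1*2)))/((((-½ - ⅙*6)*(1*2)))*(18 + (-½ - ⅙*6)*(1*2))))*(-8 + 5) = ((-16 + 23*((-½ - 1)*2))/((((-½ - 1)*2))*(18 + (-½ - 1)*2)))*(-3) = ((-16 + 23*(-3/2*2))/(((-3/2*2))*(18 - 3/2*2)))*(-3) = ((-16 + 23*(-3))/((-3)*(18 - 3)))*(-3) = -⅓*(-16 - 69)/15*(-3) = -⅓*1/15*(-85)*(-3) = (17/9)*(-3) = -17/3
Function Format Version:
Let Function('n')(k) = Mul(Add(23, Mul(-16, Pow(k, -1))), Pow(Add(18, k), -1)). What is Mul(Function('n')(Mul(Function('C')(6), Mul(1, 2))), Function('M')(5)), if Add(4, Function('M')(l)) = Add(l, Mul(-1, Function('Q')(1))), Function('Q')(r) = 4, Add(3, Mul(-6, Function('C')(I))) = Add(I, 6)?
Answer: Rational(-17, 3) ≈ -5.6667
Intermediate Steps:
Function('C')(I) = Add(Rational(-1, 2), Mul(Rational(-1, 6), I)) (Function('C')(I) = Add(Rational(1, 2), Mul(Rational(-1, 6), Add(I, 6))) = Add(Rational(1, 2), Mul(Rational(-1, 6), Add(6, I))) = Add(Rational(1, 2), Add(-1, Mul(Rational(-1, 6), I))) = Add(Rational(-1, 2), Mul(Rational(-1, 6), I)))
Function('M')(l) = Add(-8, l) (Function('M')(l) = Add(-4, Add(l, Mul(-1, 4))) = Add(-4, Add(l, -4)) = Add(-4, Add(-4, l)) = Add(-8, l))
Function('n')(k) = Mul(Pow(Add(18, k), -1), Add(23, Mul(-16, Pow(k, -1))))
Mul(Function('n')(Mul(Function('C')(6), Mul(1, 2))), Function('M')(5)) = Mul(Mul(Pow(Mul(Add(Rational(-1, 2), Mul(Rational(-1, 6), 6)), Mul(1, 2)), -1), Pow(Add(18, Mul(Add(Rational(-1, 2), Mul(Rational(-1, 6), 6)), Mul(1, 2))), -1), Add(-16, Mul(23, Mul(Add(Rational(-1, 2), Mul(Rational(-1, 6), 6)), Mul(1, 2))))), Add(-8, 5)) = Mul(Mul(Pow(Mul(Add(Rational(-1, 2), -1), 2), -1), Pow(Add(18, Mul(Add(Rational(-1, 2), -1), 2)), -1), Add(-16, Mul(23, Mul(Add(Rational(-1, 2), -1), 2)))), -3) = Mul(Mul(Pow(Mul(Rational(-3, 2), 2), -1), Pow(Add(18, Mul(Rational(-3, 2), 2)), -1), Add(-16, Mul(23, Mul(Rational(-3, 2), 2)))), -3) = Mul(Mul(Pow(-3, -1), Pow(Add(18, -3), -1), Add(-16, Mul(23, -3))), -3) = Mul(Mul(Rational(-1, 3), Pow(15, -1), Add(-16, -69)), -3) = Mul(Mul(Rational(-1, 3), Rational(1, 15), -85), -3) = Mul(Rational(17, 9), -3) = Rational(-17, 3)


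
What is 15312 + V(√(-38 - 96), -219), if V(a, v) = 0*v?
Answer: 15312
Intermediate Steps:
V(a, v) = 0
15312 + V(√(-38 - 96), -219) = 15312 + 0 = 15312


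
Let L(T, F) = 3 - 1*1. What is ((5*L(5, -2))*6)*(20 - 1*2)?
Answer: 1080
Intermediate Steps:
L(T, F) = 2 (L(T, F) = 3 - 1 = 2)
((5*L(5, -2))*6)*(20 - 1*2) = ((5*2)*6)*(20 - 1*2) = (10*6)*(20 - 2) = 60*18 = 1080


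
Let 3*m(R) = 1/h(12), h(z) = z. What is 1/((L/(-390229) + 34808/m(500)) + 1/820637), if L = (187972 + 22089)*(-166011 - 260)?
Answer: 45748050839/61420966616636900 ≈ 7.4483e-7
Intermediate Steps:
L = -34927052531 (L = 210061*(-166271) = -34927052531)
m(R) = 1/36 (m(R) = (⅓)/12 = (⅓)*(1/12) = 1/36)
1/((L/(-390229) + 34808/m(500)) + 1/820637) = 1/((-34927052531/(-390229) + 34808/(1/36)) + 1/820637) = 1/((-34927052531*(-1/390229) + 34808*36) + 1/820637) = 1/((4989578933/55747 + 1253088) + 1/820637) = 1/(74845475669/55747 + 1/820637) = 1/(61420966616636900/45748050839) = 45748050839/61420966616636900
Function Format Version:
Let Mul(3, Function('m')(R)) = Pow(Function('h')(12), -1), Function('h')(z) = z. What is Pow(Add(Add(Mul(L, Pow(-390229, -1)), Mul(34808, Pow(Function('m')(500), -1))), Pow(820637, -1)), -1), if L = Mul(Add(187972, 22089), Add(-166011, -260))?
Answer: Rational(45748050839, 61420966616636900) ≈ 7.4483e-7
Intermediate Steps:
L = -34927052531 (L = Mul(210061, -166271) = -34927052531)
Function('m')(R) = Rational(1, 36) (Function('m')(R) = Mul(Rational(1, 3), Pow(12, -1)) = Mul(Rational(1, 3), Rational(1, 12)) = Rational(1, 36))
Pow(Add(Add(Mul(L, Pow(-390229, -1)), Mul(34808, Pow(Function('m')(500), -1))), Pow(820637, -1)), -1) = Pow(Add(Add(Mul(-34927052531, Pow(-390229, -1)), Mul(34808, Pow(Rational(1, 36), -1))), Pow(820637, -1)), -1) = Pow(Add(Add(Mul(-34927052531, Rational(-1, 390229)), Mul(34808, 36)), Rational(1, 820637)), -1) = Pow(Add(Add(Rational(4989578933, 55747), 1253088), Rational(1, 820637)), -1) = Pow(Add(Rational(74845475669, 55747), Rational(1, 820637)), -1) = Pow(Rational(61420966616636900, 45748050839), -1) = Rational(45748050839, 61420966616636900)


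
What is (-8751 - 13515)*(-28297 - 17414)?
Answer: 1017801126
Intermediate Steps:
(-8751 - 13515)*(-28297 - 17414) = -22266*(-45711) = 1017801126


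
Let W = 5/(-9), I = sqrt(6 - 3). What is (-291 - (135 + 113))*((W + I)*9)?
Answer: 2695 - 4851*sqrt(3) ≈ -5707.2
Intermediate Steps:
I = sqrt(3) ≈ 1.7320
W = -5/9 (W = 5*(-1/9) = -5/9 ≈ -0.55556)
(-291 - (135 + 113))*((W + I)*9) = (-291 - (135 + 113))*((-5/9 + sqrt(3))*9) = (-291 - 1*248)*(-5 + 9*sqrt(3)) = (-291 - 248)*(-5 + 9*sqrt(3)) = -539*(-5 + 9*sqrt(3)) = 2695 - 4851*sqrt(3)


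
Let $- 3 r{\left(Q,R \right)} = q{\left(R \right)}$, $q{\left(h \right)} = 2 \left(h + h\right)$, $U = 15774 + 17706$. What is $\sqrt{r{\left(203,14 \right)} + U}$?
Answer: $\frac{4 \sqrt{18822}}{3} \approx 182.92$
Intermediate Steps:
$U = 33480$
$q{\left(h \right)} = 4 h$ ($q{\left(h \right)} = 2 \cdot 2 h = 4 h$)
$r{\left(Q,R \right)} = - \frac{4 R}{3}$
$\sqrt{r{\left(203,14 \right)} + U} = \sqrt{\left(- \frac{4}{3}\right) 14 + 33480} = \sqrt{- \frac{56}{3} + 33480} = \sqrt{\frac{100384}{3}} = \frac{4 \sqrt{18822}}{3}$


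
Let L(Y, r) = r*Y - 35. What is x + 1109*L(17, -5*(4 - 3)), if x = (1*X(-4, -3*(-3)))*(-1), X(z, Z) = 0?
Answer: -133080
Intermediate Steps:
x = 0 (x = (1*0)*(-1) = 0*(-1) = 0)
L(Y, r) = -35 + Y*r (L(Y, r) = Y*r - 35 = -35 + Y*r)
x + 1109*L(17, -5*(4 - 3)) = 0 + 1109*(-35 + 17*(-5*(4 - 3))) = 0 + 1109*(-35 + 17*(-5*1)) = 0 + 1109*(-35 + 17*(-5)) = 0 + 1109*(-35 - 85) = 0 + 1109*(-120) = 0 - 133080 = -133080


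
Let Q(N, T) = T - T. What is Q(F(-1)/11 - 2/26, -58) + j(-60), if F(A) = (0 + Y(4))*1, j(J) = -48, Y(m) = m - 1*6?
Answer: -48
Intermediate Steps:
Y(m) = -6 + m (Y(m) = m - 6 = -6 + m)
F(A) = -2 (F(A) = (0 + (-6 + 4))*1 = (0 - 2)*1 = -2*1 = -2)
Q(N, T) = 0
Q(F(-1)/11 - 2/26, -58) + j(-60) = 0 - 48 = -48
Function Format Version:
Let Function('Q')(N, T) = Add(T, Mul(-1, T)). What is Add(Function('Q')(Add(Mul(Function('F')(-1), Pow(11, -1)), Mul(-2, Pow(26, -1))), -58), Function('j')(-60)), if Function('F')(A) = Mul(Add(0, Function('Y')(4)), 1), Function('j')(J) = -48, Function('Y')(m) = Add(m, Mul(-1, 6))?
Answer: -48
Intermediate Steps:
Function('Y')(m) = Add(-6, m) (Function('Y')(m) = Add(m, -6) = Add(-6, m))
Function('F')(A) = -2 (Function('F')(A) = Mul(Add(0, Add(-6, 4)), 1) = Mul(Add(0, -2), 1) = Mul(-2, 1) = -2)
Function('Q')(N, T) = 0
Add(Function('Q')(Add(Mul(Function('F')(-1), Pow(11, -1)), Mul(-2, Pow(26, -1))), -58), Function('j')(-60)) = Add(0, -48) = -48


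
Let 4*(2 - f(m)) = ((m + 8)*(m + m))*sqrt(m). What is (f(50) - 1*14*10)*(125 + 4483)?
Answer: -635904 - 33408000*sqrt(2) ≈ -4.7882e+7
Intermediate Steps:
f(m) = 2 - m**(3/2)*(8 + m)/2 (f(m) = 2 - (m + 8)*(m + m)*sqrt(m)/4 = 2 - (8 + m)*(2*m)*sqrt(m)/4 = 2 - 2*m*(8 + m)*sqrt(m)/4 = 2 - m**(3/2)*(8 + m)/2)
(f(50) - 1*14*10)*(125 + 4483) = ((2 - 1000*sqrt(2) - 6250*sqrt(2)) - 1*14*10)*(125 + 4483) = ((2 - 1000*sqrt(2) - 6250*sqrt(2)) - 14*10)*4608 = ((2 - 1000*sqrt(2) - 6250*sqrt(2)) - 140)*4608 = ((2 - 7250*sqrt(2)) - 140)*4608 = (-138 - 7250*sqrt(2))*4608 = -635904 - 33408000*sqrt(2)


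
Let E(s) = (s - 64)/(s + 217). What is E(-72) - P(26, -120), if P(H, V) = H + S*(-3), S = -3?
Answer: -5211/145 ≈ -35.938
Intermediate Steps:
E(s) = (-64 + s)/(217 + s)
P(H, V) = 9 + H (P(H, V) = H - 3*(-3) = H + 9 = 9 + H)
E(-72) - P(26, -120) = (-64 - 72)/(217 - 72) - (9 + 26) = -136/145 - 1*35 = (1/145)*(-136) - 35 = -136/145 - 35 = -5211/145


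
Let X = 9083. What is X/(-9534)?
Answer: -9083/9534 ≈ -0.95270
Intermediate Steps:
X/(-9534) = 9083/(-9534) = 9083*(-1/9534) = -9083/9534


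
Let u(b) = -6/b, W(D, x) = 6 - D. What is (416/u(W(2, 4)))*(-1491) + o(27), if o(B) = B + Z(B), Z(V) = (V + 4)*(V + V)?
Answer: 415205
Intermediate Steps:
Z(V) = 2*V*(4 + V) (Z(V) = (4 + V)*(2*V) = 2*V*(4 + V))
o(B) = B + 2*B*(4 + B)
(416/u(W(2, 4)))*(-1491) + o(27) = (416/((-6/(6 - 1*2))))*(-1491) + 27*(9 + 2*27) = (416/((-6/(6 - 2))))*(-1491) + 27*(9 + 54) = (416/((-6/4)))*(-1491) + 27*63 = (416/((-6*¼)))*(-1491) + 1701 = (416/(-3/2))*(-1491) + 1701 = (416*(-⅔))*(-1491) + 1701 = -832/3*(-1491) + 1701 = 413504 + 1701 = 415205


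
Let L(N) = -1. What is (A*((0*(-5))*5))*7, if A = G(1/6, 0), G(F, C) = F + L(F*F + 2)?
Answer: 0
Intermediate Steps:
G(F, C) = -1 + F (G(F, C) = F - 1 = -1 + F)
A = -5/6 (A = -1 + 1/6 = -5/6 ≈ -0.83333)
(A*((0*(-5))*5))*7 = -5*0*(-5)*5/6*7 = -0*5*7 = -5/6*0*7 = 0*7 = 0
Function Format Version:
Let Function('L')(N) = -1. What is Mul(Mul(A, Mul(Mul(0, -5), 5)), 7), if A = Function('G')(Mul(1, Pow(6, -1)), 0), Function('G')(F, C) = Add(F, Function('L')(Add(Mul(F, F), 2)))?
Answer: 0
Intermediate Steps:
Function('G')(F, C) = Add(-1, F) (Function('G')(F, C) = Add(F, -1) = Add(-1, F))
A = Rational(-5, 6) (A = Add(-1, Mul(1, Pow(6, -1))) = Add(-1, Mul(1, Rational(1, 6))) = Add(-1, Rational(1, 6)) = Rational(-5, 6) ≈ -0.83333)
Mul(Mul(A, Mul(Mul(0, -5), 5)), 7) = Mul(Mul(Rational(-5, 6), Mul(Mul(0, -5), 5)), 7) = Mul(Mul(Rational(-5, 6), Mul(0, 5)), 7) = Mul(Mul(Rational(-5, 6), 0), 7) = Mul(0, 7) = 0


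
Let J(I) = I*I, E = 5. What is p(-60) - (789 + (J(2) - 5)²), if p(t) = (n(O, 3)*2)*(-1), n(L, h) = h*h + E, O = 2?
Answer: -818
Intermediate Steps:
J(I) = I²
n(L, h) = 5 + h² (n(L, h) = h*h + 5 = h² + 5 = 5 + h²)
p(t) = -28 (p(t) = ((5 + 3²)*2)*(-1) = ((5 + 9)*2)*(-1) = (14*2)*(-1) = 28*(-1) = -28)
p(-60) - (789 + (J(2) - 5)²) = -28 - (789 + (2² - 5)²) = -28 - (789 + (4 - 5)²) = -28 - (789 + (-1)²) = -28 - (789 + 1) = -28 - 1*790 = -28 - 790 = -818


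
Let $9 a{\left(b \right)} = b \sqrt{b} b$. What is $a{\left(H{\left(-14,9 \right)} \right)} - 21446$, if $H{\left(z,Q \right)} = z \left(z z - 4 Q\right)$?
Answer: $-21446 + \frac{40140800 i \sqrt{35}}{9} \approx -21446.0 + 2.6386 \cdot 10^{7} i$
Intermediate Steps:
$H{\left(z,Q \right)} = z \left(z^{2} - 4 Q\right)$
$a{\left(b \right)} = \frac{b^{\frac{5}{2}}}{9}$ ($a{\left(b \right)} = \frac{b \sqrt{b} b}{9} = \frac{b^{\frac{3}{2}} b}{9} = \frac{b^{\frac{5}{2}}}{9}$)
$a{\left(H{\left(-14,9 \right)} \right)} - 21446 = \frac{\left(- 14 \left(\left(-14\right)^{2} - 36\right)\right)^{\frac{5}{2}}}{9} - 21446 = \frac{\left(- 14 \left(196 - 36\right)\right)^{\frac{5}{2}}}{9} - 21446 = \frac{\left(\left(-14\right) 160\right)^{\frac{5}{2}}}{9} - 21446 = \frac{\left(-2240\right)^{\frac{5}{2}}}{9} - 21446 = \frac{40140800 i \sqrt{35}}{9} - 21446 = -21446 + \frac{40140800 i \sqrt{35}}{9}$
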